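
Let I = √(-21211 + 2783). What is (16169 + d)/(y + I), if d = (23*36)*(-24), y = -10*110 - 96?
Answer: 1107197/362211 + 3703*I*√4607/724422 ≈ 3.0568 + 0.34695*I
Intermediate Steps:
y = -1196 (y = -1100 - 96 = -1196)
I = 2*I*√4607 (I = √(-18428) = 2*I*√4607 ≈ 135.75*I)
d = -19872 (d = 828*(-24) = -19872)
(16169 + d)/(y + I) = (16169 - 19872)/(-1196 + 2*I*√4607) = -3703/(-1196 + 2*I*√4607)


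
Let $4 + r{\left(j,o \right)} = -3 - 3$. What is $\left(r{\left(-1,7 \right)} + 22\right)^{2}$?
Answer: $144$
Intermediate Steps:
$r{\left(j,o \right)} = -10$ ($r{\left(j,o \right)} = -4 - 6 = -10$)
$\left(r{\left(-1,7 \right)} + 22\right)^{2} = \left(-10 + 22\right)^{2} = 12^{2} = 144$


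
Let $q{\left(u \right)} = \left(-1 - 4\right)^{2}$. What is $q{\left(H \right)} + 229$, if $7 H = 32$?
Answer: $254$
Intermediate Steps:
$H = \frac{32}{7}$ ($H = \frac{1}{7} \cdot 32 = \frac{32}{7} \approx 4.5714$)
$q{\left(u \right)} = 25$ ($q{\left(u \right)} = \left(-5\right)^{2} = 25$)
$q{\left(H \right)} + 229 = 25 + 229 = 254$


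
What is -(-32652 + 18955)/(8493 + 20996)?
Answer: 13697/29489 ≈ 0.46448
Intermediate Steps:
-(-32652 + 18955)/(8493 + 20996) = -(-13697)/29489 = -1*(-13697/29489) = 13697/29489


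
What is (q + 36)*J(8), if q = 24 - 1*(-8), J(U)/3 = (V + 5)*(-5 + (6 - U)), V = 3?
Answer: -11424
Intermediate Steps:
J(U) = 24 - 24*U (J(U) = 3*((3 + 5)*(-5 + (6 - U))) = 3*(8*(1 - U)) = 3*(8 - 8*U) = 24 - 24*U)
q = 32 (q = 24 + 8 = 32)
(q + 36)*J(8) = (32 + 36)*(24 - 24*8) = 68*(24 - 192) = 68*(-168) = -11424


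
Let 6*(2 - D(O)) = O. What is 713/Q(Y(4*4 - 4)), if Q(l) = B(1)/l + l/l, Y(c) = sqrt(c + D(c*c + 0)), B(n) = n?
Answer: 713*sqrt(10)/(sqrt(10) - I) ≈ 648.18 + 204.97*I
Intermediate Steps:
D(O) = 2 - O/6
Y(c) = sqrt(2 + c - c**2/6) (Y(c) = sqrt(c + (2 - (c*c + 0)/6)) = sqrt(c + (2 - (c**2 + 0)/6)) = sqrt(c + (2 - c**2/6)) = sqrt(2 + c - c**2/6))
Q(l) = 1 + 1/l (Q(l) = 1/l + l/l = 1/l + 1 = 1 + 1/l)
713/Q(Y(4*4 - 4)) = 713/(((1 + sqrt(72 - 6*(4*4 - 4)**2 + 36*(4*4 - 4))/6)/((sqrt(72 - 6*(4*4 - 4)**2 + 36*(4*4 - 4))/6)))) = 713/(((1 + sqrt(72 - 6*(16 - 4)**2 + 36*(16 - 4))/6)/((sqrt(72 - 6*(16 - 4)**2 + 36*(16 - 4))/6)))) = 713/(((1 + sqrt(72 - 6*12**2 + 36*12)/6)/((sqrt(72 - 6*12**2 + 36*12)/6)))) = 713/(((1 + sqrt(72 - 6*144 + 432)/6)/((sqrt(72 - 6*144 + 432)/6)))) = 713/(((1 + sqrt(72 - 864 + 432)/6)/((sqrt(72 - 864 + 432)/6)))) = 713/(((1 + sqrt(-360)/6)/((sqrt(-360)/6)))) = 713/(((1 + (6*I*sqrt(10))/6)/(((6*I*sqrt(10))/6)))) = 713/(((1 + I*sqrt(10))/((I*sqrt(10))))) = 713/(((-I*sqrt(10)/10)*(1 + I*sqrt(10)))) = 713/((-I*sqrt(10)*(1 + I*sqrt(10))/10)) = 713*(I*sqrt(10)/(1 + I*sqrt(10))) = 713*I*sqrt(10)/(1 + I*sqrt(10))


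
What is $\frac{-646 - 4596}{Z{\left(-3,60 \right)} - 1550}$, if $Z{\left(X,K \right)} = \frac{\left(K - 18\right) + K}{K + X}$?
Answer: $\frac{49799}{14708} \approx 3.3858$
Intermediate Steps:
$Z{\left(X,K \right)} = \frac{-18 + 2 K}{K + X}$ ($Z{\left(X,K \right)} = \frac{\left(-18 + K\right) + K}{K + X} = \frac{-18 + 2 K}{K + X}$)
$\frac{-646 - 4596}{Z{\left(-3,60 \right)} - 1550} = \frac{-646 - 4596}{\frac{2 \left(-9 + 60\right)}{60 - 3} - 1550} = - \frac{5242}{2 \cdot \frac{1}{57} \cdot 51 - 1550} = - \frac{5242}{\frac{34}{19} - 1550} = - \frac{5242}{- \frac{29416}{19}} = \left(-5242\right) \left(- \frac{19}{29416}\right) = \frac{49799}{14708}$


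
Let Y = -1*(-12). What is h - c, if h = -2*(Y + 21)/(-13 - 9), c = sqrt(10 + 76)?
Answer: 3 - sqrt(86) ≈ -6.2736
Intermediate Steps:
Y = 12
c = sqrt(86) ≈ 9.2736
h = 3 (h = -2*(12 + 21)/(-13 - 9) = -66/(-22) = -66*(-1)/22 = -2*(-3/2) = 3)
h - c = 3 - sqrt(86)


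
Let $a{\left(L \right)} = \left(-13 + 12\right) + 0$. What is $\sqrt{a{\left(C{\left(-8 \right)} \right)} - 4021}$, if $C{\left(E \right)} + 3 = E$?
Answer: $i \sqrt{4022} \approx 63.419 i$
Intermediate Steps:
$C{\left(E \right)} = -3 + E$
$a{\left(L \right)} = -1$ ($a{\left(L \right)} = -1 + 0 = -1$)
$\sqrt{a{\left(C{\left(-8 \right)} \right)} - 4021} = \sqrt{-1 - 4021} = \sqrt{-4022} = i \sqrt{4022}$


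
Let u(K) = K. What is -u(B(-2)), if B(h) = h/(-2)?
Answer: -1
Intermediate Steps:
B(h) = -h/2 (B(h) = h*(-1/2) = -h/2)
-u(B(-2)) = -(-1)*(-2)/2 = -1*1 = -1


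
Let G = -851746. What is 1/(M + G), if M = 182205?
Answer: -1/669541 ≈ -1.4936e-6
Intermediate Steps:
1/(M + G) = 1/(182205 - 851746) = 1/(-669541) = -1/669541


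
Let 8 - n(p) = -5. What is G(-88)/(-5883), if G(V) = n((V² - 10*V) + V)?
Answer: -13/5883 ≈ -0.0022098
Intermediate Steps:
n(p) = 13 (n(p) = 8 - 1*(-5) = 8 + 5 = 13)
G(V) = 13
G(-88)/(-5883) = 13/(-5883) = 13*(-1/5883) = -13/5883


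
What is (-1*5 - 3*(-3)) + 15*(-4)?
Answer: -56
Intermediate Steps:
(-1*5 - 3*(-3)) + 15*(-4) = (-5 + 9) - 60 = 4 - 60 = -56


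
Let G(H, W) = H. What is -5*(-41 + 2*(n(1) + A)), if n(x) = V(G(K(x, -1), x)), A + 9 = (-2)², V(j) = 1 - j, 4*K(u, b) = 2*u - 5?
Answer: 475/2 ≈ 237.50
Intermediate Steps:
K(u, b) = -5/4 + u/2 (K(u, b) = (2*u - 5)/4 = (-5 + 2*u)/4 = -5/4 + u/2)
A = -5 (A = -9 + (-2)² = -9 + 4 = -5)
n(x) = 9/4 - x/2 (n(x) = 1 - (-5/4 + x/2) = 1 + (5/4 - x/2) = 9/4 - x/2)
-5*(-41 + 2*(n(1) + A)) = -5*(-41 + 2*((9/4 - ½*1) - 5)) = -5*(-41 + 2*((9/4 - ½) - 5)) = -5*(-41 + 2*(7/4 - 5)) = -5*(-41 + 2*(-13/4)) = -5*(-41 - 13/2) = -5*(-95/2) = 475/2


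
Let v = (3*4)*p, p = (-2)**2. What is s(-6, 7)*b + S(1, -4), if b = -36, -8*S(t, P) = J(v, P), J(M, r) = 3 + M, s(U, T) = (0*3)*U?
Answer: -51/8 ≈ -6.3750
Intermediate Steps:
p = 4
s(U, T) = 0 (s(U, T) = 0*U = 0)
v = 48 (v = (3*4)*4 = 12*4 = 48)
S(t, P) = -51/8 (S(t, P) = -(3 + 48)/8 = -1/8*51 = -51/8)
s(-6, 7)*b + S(1, -4) = 0*(-36) - 51/8 = 0 - 51/8 = -51/8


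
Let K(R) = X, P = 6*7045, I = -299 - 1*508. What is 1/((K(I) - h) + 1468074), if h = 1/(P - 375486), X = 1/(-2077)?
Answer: 692089632/1016038794077629 ≈ 6.8116e-7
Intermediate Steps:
X = -1/2077 ≈ -0.00048146
I = -807 (I = -299 - 508 = -807)
P = 42270
K(R) = -1/2077
h = -1/333216 (h = 1/(42270 - 375486) = 1/(-333216) = -1/333216 ≈ -3.0011e-6)
1/((K(I) - h) + 1468074) = 1/((-1/2077 - 1*(-1/333216)) + 1468074) = 1/((-1/2077 + 1/333216) + 1468074) = 1/(-331139/692089632 + 1468074) = 1/(1016038794077629/692089632) = 692089632/1016038794077629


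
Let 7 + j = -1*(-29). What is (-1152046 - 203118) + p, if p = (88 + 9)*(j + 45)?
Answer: -1348665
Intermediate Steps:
j = 22 (j = -7 - 1*(-29) = -7 + 29 = 22)
p = 6499 (p = (88 + 9)*(22 + 45) = 97*67 = 6499)
(-1152046 - 203118) + p = (-1152046 - 203118) + 6499 = -1355164 + 6499 = -1348665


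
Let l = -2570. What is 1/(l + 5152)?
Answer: 1/2582 ≈ 0.00038730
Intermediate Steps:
1/(l + 5152) = 1/(-2570 + 5152) = 1/2582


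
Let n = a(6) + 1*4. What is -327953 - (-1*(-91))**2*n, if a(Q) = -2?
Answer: -344515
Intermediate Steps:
n = 2 (n = -2 + 1*4 = -2 + 4 = 2)
-327953 - (-1*(-91))**2*n = -327953 - (-1*(-91))**2*2 = -327953 - 91**2*2 = -327953 - 8281*2 = -327953 - 1*16562 = -327953 - 16562 = -344515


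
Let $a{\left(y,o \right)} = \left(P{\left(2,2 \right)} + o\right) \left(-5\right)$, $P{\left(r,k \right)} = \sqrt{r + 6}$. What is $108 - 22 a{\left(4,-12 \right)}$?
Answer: $-1212 + 220 \sqrt{2} \approx -900.87$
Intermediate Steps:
$P{\left(r,k \right)} = \sqrt{6 + r}$
$a{\left(y,o \right)} = - 10 \sqrt{2} - 5 o$ ($a{\left(y,o \right)} = \left(\sqrt{6 + 2} + o\right) \left(-5\right) = \left(\sqrt{8} + o\right) \left(-5\right) = \left(2 \sqrt{2} + o\right) \left(-5\right) = \left(o + 2 \sqrt{2}\right) \left(-5\right) = - 10 \sqrt{2} - 5 o$)
$108 - 22 a{\left(4,-12 \right)} = 108 - 22 \left(- 10 \sqrt{2} - -60\right) = 108 - 22 \left(- 10 \sqrt{2} + 60\right) = 108 - 22 \left(60 - 10 \sqrt{2}\right) = 108 - \left(1320 - 220 \sqrt{2}\right) = -1212 + 220 \sqrt{2}$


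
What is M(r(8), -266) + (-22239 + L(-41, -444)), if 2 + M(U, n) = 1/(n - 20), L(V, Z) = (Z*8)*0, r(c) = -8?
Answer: -6360927/286 ≈ -22241.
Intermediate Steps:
L(V, Z) = 0 (L(V, Z) = (8*Z)*0 = 0)
M(U, n) = -2 + 1/(-20 + n) (M(U, n) = -2 + 1/(n - 20) = -2 + 1/(-20 + n))
M(r(8), -266) + (-22239 + L(-41, -444)) = (41 - 2*(-266))/(-20 - 266) + (-22239 + 0) = (41 + 532)/(-286) - 22239 = -1/286*573 - 22239 = -573/286 - 22239 = -6360927/286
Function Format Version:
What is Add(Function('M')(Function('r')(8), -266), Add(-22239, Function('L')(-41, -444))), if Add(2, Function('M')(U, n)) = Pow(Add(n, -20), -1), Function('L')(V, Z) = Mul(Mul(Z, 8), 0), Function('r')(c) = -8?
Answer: Rational(-6360927, 286) ≈ -22241.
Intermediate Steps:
Function('L')(V, Z) = 0 (Function('L')(V, Z) = Mul(Mul(8, Z), 0) = 0)
Function('M')(U, n) = Add(-2, Pow(Add(-20, n), -1)) (Function('M')(U, n) = Add(-2, Pow(Add(n, -20), -1)) = Add(-2, Pow(Add(-20, n), -1)))
Add(Function('M')(Function('r')(8), -266), Add(-22239, Function('L')(-41, -444))) = Add(Mul(Pow(Add(-20, -266), -1), Add(41, Mul(-2, -266))), Add(-22239, 0)) = Add(Mul(Pow(-286, -1), Add(41, 532)), -22239) = Add(Mul(Rational(-1, 286), 573), -22239) = Add(Rational(-573, 286), -22239) = Rational(-6360927, 286)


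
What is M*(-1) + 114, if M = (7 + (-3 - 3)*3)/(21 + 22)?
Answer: 4913/43 ≈ 114.26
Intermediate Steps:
M = -11/43 (M = (7 - 6*3)/43 = (7 - 18)*(1/43) = -11*1/43 = -11/43 ≈ -0.25581)
M*(-1) + 114 = -11/43*(-1) + 114 = 11/43 + 114 = 4913/43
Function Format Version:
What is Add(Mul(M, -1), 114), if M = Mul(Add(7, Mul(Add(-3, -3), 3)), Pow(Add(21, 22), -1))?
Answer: Rational(4913, 43) ≈ 114.26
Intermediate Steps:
M = Rational(-11, 43) (M = Mul(Add(7, Mul(-6, 3)), Pow(43, -1)) = Mul(Add(7, -18), Rational(1, 43)) = Mul(-11, Rational(1, 43)) = Rational(-11, 43) ≈ -0.25581)
Add(Mul(M, -1), 114) = Add(Mul(Rational(-11, 43), -1), 114) = Add(Rational(11, 43), 114) = Rational(4913, 43)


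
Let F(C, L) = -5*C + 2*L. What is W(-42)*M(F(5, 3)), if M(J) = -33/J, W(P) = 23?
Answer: 759/19 ≈ 39.947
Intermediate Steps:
W(-42)*M(F(5, 3)) = 23*(-33/(-5*5 + 2*3)) = 23*(-33/(-25 + 6)) = 23*(-33/(-19)) = 23*(-33*(-1/19)) = 23*(33/19) = 759/19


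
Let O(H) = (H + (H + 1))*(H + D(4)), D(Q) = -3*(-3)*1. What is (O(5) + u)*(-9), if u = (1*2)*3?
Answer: -1440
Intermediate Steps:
D(Q) = 9 (D(Q) = 9*1 = 9)
O(H) = (1 + 2*H)*(9 + H) (O(H) = (H + (H + 1))*(H + 9) = (H + (1 + H))*(9 + H) = (1 + 2*H)*(9 + H))
u = 6 (u = 2*3 = 6)
(O(5) + u)*(-9) = ((9 + 2*5**2 + 19*5) + 6)*(-9) = ((9 + 2*25 + 95) + 6)*(-9) = ((9 + 50 + 95) + 6)*(-9) = (154 + 6)*(-9) = 160*(-9) = -1440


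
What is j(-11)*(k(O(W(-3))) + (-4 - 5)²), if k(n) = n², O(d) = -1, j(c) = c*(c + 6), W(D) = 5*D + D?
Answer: 4510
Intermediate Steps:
W(D) = 6*D
j(c) = c*(6 + c)
j(-11)*(k(O(W(-3))) + (-4 - 5)²) = (-11*(6 - 11))*((-1)² + (-4 - 5)²) = (-11*(-5))*(1 + (-9)²) = 55*(1 + 81) = 55*82 = 4510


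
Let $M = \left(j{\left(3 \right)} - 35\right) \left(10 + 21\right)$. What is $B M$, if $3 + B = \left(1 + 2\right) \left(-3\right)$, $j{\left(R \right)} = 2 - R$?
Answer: $13392$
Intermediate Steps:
$B = -12$ ($B = -3 + \left(1 + 2\right) \left(-3\right) = -3 + 3 \left(-3\right) = -3 - 9 = -12$)
$M = -1116$ ($M = \left(\left(2 - 3\right) - 35\right) \left(10 + 21\right) = \left(\left(2 - 3\right) - 35\right) 31 = \left(-1 - 35\right) 31 = \left(-36\right) 31 = -1116$)
$B M = \left(-12\right) \left(-1116\right) = 13392$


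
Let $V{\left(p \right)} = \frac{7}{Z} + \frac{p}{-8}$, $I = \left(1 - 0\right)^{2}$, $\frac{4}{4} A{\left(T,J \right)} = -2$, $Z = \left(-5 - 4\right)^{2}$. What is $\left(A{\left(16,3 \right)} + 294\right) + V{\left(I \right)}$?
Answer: $\frac{189191}{648} \approx 291.96$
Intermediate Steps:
$Z = 81$ ($Z = \left(-9\right)^{2} = 81$)
$A{\left(T,J \right)} = -2$
$I = 1$ ($I = \left(1 + \left(-3 + 3\right)\right)^{2} = \left(1 + 0\right)^{2} = 1^{2} = 1$)
$V{\left(p \right)} = \frac{7}{81} - \frac{p}{8}$ ($V{\left(p \right)} = \frac{7}{81} + \frac{p}{-8} = 7 \cdot \frac{1}{81} + p \left(- \frac{1}{8}\right) = \frac{7}{81} - \frac{p}{8}$)
$\left(A{\left(16,3 \right)} + 294\right) + V{\left(I \right)} = \left(-2 + 294\right) + \left(\frac{7}{81} - \frac{1}{8}\right) = 292 + \left(\frac{7}{81} - \frac{1}{8}\right) = 292 - \frac{25}{648} = \frac{189191}{648}$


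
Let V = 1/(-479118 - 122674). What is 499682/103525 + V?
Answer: 300704526619/62300516800 ≈ 4.8267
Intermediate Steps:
V = -1/601792 (V = 1/(-601792) = -1/601792 ≈ -1.6617e-6)
499682/103525 + V = 499682/103525 - 1/601792 = 300704526619/62300516800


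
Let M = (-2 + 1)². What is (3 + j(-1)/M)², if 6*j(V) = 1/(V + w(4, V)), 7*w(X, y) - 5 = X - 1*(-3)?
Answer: 9409/900 ≈ 10.454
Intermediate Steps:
w(X, y) = 8/7 + X/7 (w(X, y) = 5/7 + (X - 1*(-3))/7 = 5/7 + (X + 3)/7 = 5/7 + (3 + X)/7 = 5/7 + (3/7 + X/7) = 8/7 + X/7)
M = 1 (M = (-1)² = 1)
j(V) = 1/(6*(12/7 + V)) (j(V) = 1/(6*(V + (8/7 + (⅐)*4))) = 1/(6*(V + (8/7 + 4/7))) = 1/(6*(V + 12/7)) = 1/(6*(12/7 + V)))
(3 + j(-1)/M)² = (3 + (7/(6*(12 + 7*(-1))))/1)² = (3 + (7/(6*(12 - 7)))*1)² = (3 + ((7/6)/5)*1)² = (3 + ((7/6)*(⅕))*1)² = (3 + (7/30)*1)² = (3 + 7/30)² = (97/30)² = 9409/900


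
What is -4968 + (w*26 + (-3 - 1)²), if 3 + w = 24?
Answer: -4406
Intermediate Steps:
w = 21 (w = -3 + 24 = 21)
-4968 + (w*26 + (-3 - 1)²) = -4968 + (21*26 + (-3 - 1)²) = -4968 + (546 + (-4)²) = -4968 + (546 + 16) = -4968 + 562 = -4406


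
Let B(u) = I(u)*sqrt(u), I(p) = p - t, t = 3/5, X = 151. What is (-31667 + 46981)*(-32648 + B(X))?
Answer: -499971472 + 11516128*sqrt(151)/5 ≈ -4.7167e+8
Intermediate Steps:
t = 3/5 (t = 3*(1/5) = 3/5 ≈ 0.60000)
I(p) = -3/5 + p (I(p) = p - 1*3/5 = p - 3/5 = -3/5 + p)
B(u) = sqrt(u)*(-3/5 + u) (B(u) = (-3/5 + u)*sqrt(u) = sqrt(u)*(-3/5 + u))
(-31667 + 46981)*(-32648 + B(X)) = (-31667 + 46981)*(-32648 + sqrt(151)*(-3/5 + 151)) = 15314*(-32648 + sqrt(151)*(752/5)) = 15314*(-32648 + 752*sqrt(151)/5) = -499971472 + 11516128*sqrt(151)/5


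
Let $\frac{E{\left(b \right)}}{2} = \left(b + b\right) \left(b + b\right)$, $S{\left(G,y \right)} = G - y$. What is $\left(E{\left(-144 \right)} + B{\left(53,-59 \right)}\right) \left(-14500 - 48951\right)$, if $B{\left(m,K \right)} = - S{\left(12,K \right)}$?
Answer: $-10521254467$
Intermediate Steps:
$B{\left(m,K \right)} = -12 + K$ ($B{\left(m,K \right)} = - (12 - K) = -12 + K$)
$E{\left(b \right)} = 8 b^{2}$ ($E{\left(b \right)} = 2 \left(b + b\right) \left(b + b\right) = 2 \cdot 2 b 2 b = 2 \cdot 4 b^{2} = 8 b^{2}$)
$\left(E{\left(-144 \right)} + B{\left(53,-59 \right)}\right) \left(-14500 - 48951\right) = \left(8 \left(-144\right)^{2} - 71\right) \left(-14500 - 48951\right) = \left(8 \cdot 20736 - 71\right) \left(-63451\right) = \left(165888 - 71\right) \left(-63451\right) = 165817 \left(-63451\right) = -10521254467$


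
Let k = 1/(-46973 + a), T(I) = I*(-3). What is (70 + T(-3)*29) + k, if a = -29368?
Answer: 25268870/76341 ≈ 331.00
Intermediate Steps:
T(I) = -3*I
k = -1/76341 (k = 1/(-46973 - 29368) = 1/(-76341) = -1/76341 ≈ -1.3099e-5)
(70 + T(-3)*29) + k = (70 - 3*(-3)*29) - 1/76341 = (70 + 9*29) - 1/76341 = (70 + 261) - 1/76341 = 331 - 1/76341 = 25268870/76341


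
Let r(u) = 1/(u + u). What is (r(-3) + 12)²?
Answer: 5041/36 ≈ 140.03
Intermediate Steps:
r(u) = 1/(2*u)
(r(-3) + 12)² = ((½)/(-3) + 12)² = ((½)*(-⅓) + 12)² = (-⅙ + 12)² = (71/6)² = 5041/36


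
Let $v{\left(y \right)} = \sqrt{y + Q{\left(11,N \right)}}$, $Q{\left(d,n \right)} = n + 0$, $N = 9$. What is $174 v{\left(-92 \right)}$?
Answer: $174 i \sqrt{83} \approx 1585.2 i$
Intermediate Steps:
$Q{\left(d,n \right)} = n$
$v{\left(y \right)} = \sqrt{9 + y}$ ($v{\left(y \right)} = \sqrt{y + 9} = \sqrt{9 + y}$)
$174 v{\left(-92 \right)} = 174 \sqrt{9 - 92} = 174 \sqrt{-83} = 174 i \sqrt{83}$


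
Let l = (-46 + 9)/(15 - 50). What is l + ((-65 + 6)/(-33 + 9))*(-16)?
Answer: -4019/105 ≈ -38.276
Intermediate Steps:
l = 37/35 (l = -37/(-35) = -37*(-1/35) = 37/35 ≈ 1.0571)
l + ((-65 + 6)/(-33 + 9))*(-16) = 37/35 + ((-65 + 6)/(-33 + 9))*(-16) = 37/35 - 59/(-24)*(-16) = 37/35 - 59*(-1/24)*(-16) = 37/35 + (59/24)*(-16) = 37/35 - 118/3 = -4019/105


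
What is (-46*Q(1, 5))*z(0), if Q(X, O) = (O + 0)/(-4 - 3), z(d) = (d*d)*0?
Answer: 0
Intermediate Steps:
z(d) = 0 (z(d) = d²*0 = 0)
Q(X, O) = -O/7 (Q(X, O) = O/(-7) = O*(-⅐) = -O/7)
(-46*Q(1, 5))*z(0) = -(-46)*5/7*0 = -46*(-5/7)*0 = (230/7)*0 = 0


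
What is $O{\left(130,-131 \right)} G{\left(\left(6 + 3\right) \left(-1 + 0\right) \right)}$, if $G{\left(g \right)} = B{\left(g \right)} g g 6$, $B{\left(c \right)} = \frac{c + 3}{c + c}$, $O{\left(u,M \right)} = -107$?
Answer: $-17334$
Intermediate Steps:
$B{\left(c \right)} = \frac{3 + c}{2 c}$
$G{\left(g \right)} = 3 g \left(3 + g\right)$ ($G{\left(g \right)} = \frac{3 + g}{2 g} g g 6 = \frac{3 + g}{2 g} g^{2} \cdot 6 = \frac{g \left(3 + g\right)}{2} \cdot 6 = 3 g \left(3 + g\right)$)
$O{\left(130,-131 \right)} G{\left(\left(6 + 3\right) \left(-1 + 0\right) \right)} = - 107 \cdot 3 \left(6 + 3\right) \left(-1 + 0\right) \left(3 + \left(6 + 3\right) \left(-1 + 0\right)\right) = - 107 \cdot 3 \cdot 9 \left(-1\right) \left(3 + 9 \left(-1\right)\right) = - 107 \cdot 3 \left(-9\right) \left(3 - 9\right) = - 107 \cdot 3 \left(-9\right) \left(-6\right) = \left(-107\right) 162 = -17334$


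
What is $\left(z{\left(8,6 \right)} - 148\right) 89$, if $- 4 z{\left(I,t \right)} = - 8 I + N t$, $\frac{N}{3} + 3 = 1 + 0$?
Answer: $-10947$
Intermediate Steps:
$N = -6$ ($N = -9 + 3 \left(1 + 0\right) = -9 + 3 \cdot 1 = -9 + 3 = -6$)
$z{\left(I,t \right)} = 2 I + \frac{3 t}{2}$ ($z{\left(I,t \right)} = - \frac{- 8 I - 6 t}{4} = 2 I + \frac{3 t}{2}$)
$\left(z{\left(8,6 \right)} - 148\right) 89 = \left(\left(2 \cdot 8 + \frac{3}{2} \cdot 6\right) - 148\right) 89 = \left(\left(16 + 9\right) - 148\right) 89 = \left(25 - 148\right) 89 = \left(-123\right) 89 = -10947$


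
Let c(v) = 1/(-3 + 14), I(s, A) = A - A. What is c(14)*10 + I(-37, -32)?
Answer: 10/11 ≈ 0.90909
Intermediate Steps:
I(s, A) = 0
c(v) = 1/11
c(14)*10 + I(-37, -32) = (1/11)*10 + 0 = 10/11 + 0 = 10/11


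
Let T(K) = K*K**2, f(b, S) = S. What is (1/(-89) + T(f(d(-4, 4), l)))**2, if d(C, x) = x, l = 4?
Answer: 32433025/7921 ≈ 4094.6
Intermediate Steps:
T(K) = K**3
(1/(-89) + T(f(d(-4, 4), l)))**2 = (1/(-89) + 4**3)**2 = (-1/89 + 64)**2 = (5695/89)**2 = 32433025/7921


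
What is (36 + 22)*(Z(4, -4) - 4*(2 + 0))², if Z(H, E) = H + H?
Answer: 0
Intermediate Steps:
Z(H, E) = 2*H
(36 + 22)*(Z(4, -4) - 4*(2 + 0))² = (36 + 22)*(2*4 - 4*(2 + 0))² = 58*(8 - 4*2)² = 58*(8 - 8)² = 58*0² = 58*0 = 0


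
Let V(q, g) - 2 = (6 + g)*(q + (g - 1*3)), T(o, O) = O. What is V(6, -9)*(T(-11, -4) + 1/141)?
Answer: -11260/141 ≈ -79.858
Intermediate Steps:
V(q, g) = 2 + (6 + g)*(-3 + g + q) (V(q, g) = 2 + (6 + g)*(q + (g - 1*3)) = 2 + (6 + g)*(q + (g - 3)) = 2 + (6 + g)*(q + (-3 + g)) = 2 + (6 + g)*(-3 + g + q))
V(6, -9)*(T(-11, -4) + 1/141) = (-16 + (-9)**2 + 3*(-9) + 6*6 - 9*6)*(-4 + 1/141) = (-16 + 81 - 27 + 36 - 54)*(-4 + 1/141) = 20*(-563/141) = -11260/141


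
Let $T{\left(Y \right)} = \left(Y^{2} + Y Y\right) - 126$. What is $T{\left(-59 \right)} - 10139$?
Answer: $-3303$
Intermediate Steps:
$T{\left(Y \right)} = -126 + 2 Y^{2}$ ($T{\left(Y \right)} = \left(Y^{2} + Y^{2}\right) - 126 = 2 Y^{2} - 126 = -126 + 2 Y^{2}$)
$T{\left(-59 \right)} - 10139 = \left(-126 + 2 \left(-59\right)^{2}\right) - 10139 = \left(-126 + 2 \cdot 3481\right) - 10139 = \left(-126 + 6962\right) - 10139 = 6836 - 10139 = -3303$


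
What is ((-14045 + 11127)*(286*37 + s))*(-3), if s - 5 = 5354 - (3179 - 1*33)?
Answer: 112007430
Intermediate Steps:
s = 2213 (s = 5 + (5354 - (3179 - 1*33)) = 5 + (5354 - (3179 - 33)) = 5 + (5354 - 1*3146) = 5 + (5354 - 3146) = 5 + 2208 = 2213)
((-14045 + 11127)*(286*37 + s))*(-3) = ((-14045 + 11127)*(286*37 + 2213))*(-3) = -2918*(10582 + 2213)*(-3) = -2918*12795*(-3) = -37335810*(-3) = 112007430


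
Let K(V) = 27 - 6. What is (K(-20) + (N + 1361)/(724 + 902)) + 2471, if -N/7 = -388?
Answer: 1352023/542 ≈ 2494.5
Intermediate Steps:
N = 2716 (N = -7*(-388) = 2716)
K(V) = 21
(K(-20) + (N + 1361)/(724 + 902)) + 2471 = (21 + (2716 + 1361)/(724 + 902)) + 2471 = (21 + 4077/1626) + 2471 = (21 + 4077*(1/1626)) + 2471 = (21 + 1359/542) + 2471 = 12741/542 + 2471 = 1352023/542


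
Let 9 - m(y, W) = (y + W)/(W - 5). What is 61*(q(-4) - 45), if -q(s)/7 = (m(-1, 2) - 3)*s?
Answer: 24217/3 ≈ 8072.3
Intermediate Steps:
m(y, W) = 9 - (W + y)/(-5 + W) (m(y, W) = 9 - (y + W)/(W - 5) = 9 - (W + y)/(-5 + W))
q(s) = -133*s/3 (q(s) = -7*((-45 - 1*(-1) + 8*2)/(-5 + 2) - 3)*s = -7*((-45 + 1 + 16)/(-3) - 3)*s = -7*(-⅓*(-28) - 3)*s = -7*(28/3 - 3)*s = -133*s/3)
61*(q(-4) - 45) = 61*(-133/3*(-4) - 45) = 61*(532/3 - 45) = 61*(397/3) = 24217/3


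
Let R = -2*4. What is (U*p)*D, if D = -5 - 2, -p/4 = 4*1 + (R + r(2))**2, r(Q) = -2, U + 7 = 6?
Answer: -2912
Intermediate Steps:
U = -1 (U = -7 + 6 = -1)
R = -8
p = -416 (p = -4*(4*1 + (-8 - 2)**2) = -4*(4 + (-10)**2) = -4*(4 + 100) = -4*104 = -416)
D = -7
(U*p)*D = -1*(-416)*(-7) = 416*(-7) = -2912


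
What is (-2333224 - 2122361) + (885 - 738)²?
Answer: -4433976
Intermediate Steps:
(-2333224 - 2122361) + (885 - 738)² = -4455585 + 147² = -4455585 + 21609 = -4433976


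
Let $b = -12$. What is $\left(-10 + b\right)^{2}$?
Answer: $484$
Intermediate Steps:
$\left(-10 + b\right)^{2} = \left(-10 - 12\right)^{2} = \left(-22\right)^{2} = 484$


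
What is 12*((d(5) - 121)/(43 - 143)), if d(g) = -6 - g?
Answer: 396/25 ≈ 15.840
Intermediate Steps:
12*((d(5) - 121)/(43 - 143)) = 12*(((-6 - 1*5) - 121)/(43 - 143)) = 12*(((-6 - 5) - 121)/(-100)) = 12*((-11 - 121)*(-1/100)) = 12*(-132*(-1/100)) = 12*(33/25) = 396/25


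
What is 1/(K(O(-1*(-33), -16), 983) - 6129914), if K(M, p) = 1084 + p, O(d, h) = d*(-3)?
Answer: -1/6127847 ≈ -1.6319e-7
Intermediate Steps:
O(d, h) = -3*d
1/(K(O(-1*(-33), -16), 983) - 6129914) = 1/((1084 + 983) - 6129914) = 1/(2067 - 6129914) = 1/(-6127847) = -1/6127847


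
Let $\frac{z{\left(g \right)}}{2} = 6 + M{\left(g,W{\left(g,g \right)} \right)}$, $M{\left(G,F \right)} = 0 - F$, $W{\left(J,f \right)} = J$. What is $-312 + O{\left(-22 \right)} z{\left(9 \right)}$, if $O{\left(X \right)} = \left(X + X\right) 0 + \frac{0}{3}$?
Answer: $-312$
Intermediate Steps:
$M{\left(G,F \right)} = - F$
$z{\left(g \right)} = 12 - 2 g$ ($z{\left(g \right)} = 2 \left(6 - g\right) = 12 - 2 g$)
$O{\left(X \right)} = 0$ ($O{\left(X \right)} = 2 X 0 + 0 \cdot \frac{1}{3} = 0 + 0 = 0$)
$-312 + O{\left(-22 \right)} z{\left(9 \right)} = -312 + 0 \left(12 - 18\right) = -312 + 0 \left(-6\right) = -312 + 0 = -312$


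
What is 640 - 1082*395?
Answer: -426750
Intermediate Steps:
640 - 1082*395 = 640 - 427390 = -426750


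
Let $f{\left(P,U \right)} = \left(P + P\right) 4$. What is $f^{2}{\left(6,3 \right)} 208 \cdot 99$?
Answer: $47443968$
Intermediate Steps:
$f{\left(P,U \right)} = 8 P$ ($f{\left(P,U \right)} = 2 P 4 = 8 P$)
$f^{2}{\left(6,3 \right)} 208 \cdot 99 = \left(8 \cdot 6\right)^{2} \cdot 208 \cdot 99 = 48^{2} \cdot 208 \cdot 99 = 2304 \cdot 208 \cdot 99 = 479232 \cdot 99 = 47443968$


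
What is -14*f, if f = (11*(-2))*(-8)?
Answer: -2464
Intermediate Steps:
f = 176 (f = -22*(-8) = 176)
-14*f = -14*176 = -2464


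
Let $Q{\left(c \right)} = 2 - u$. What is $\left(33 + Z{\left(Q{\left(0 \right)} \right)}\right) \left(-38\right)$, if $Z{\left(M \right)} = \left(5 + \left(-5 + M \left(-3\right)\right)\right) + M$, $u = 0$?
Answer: $-1102$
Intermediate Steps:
$Q{\left(c \right)} = 2$ ($Q{\left(c \right)} = 2 - 0 = 2 + 0 = 2$)
$Z{\left(M \right)} = - 2 M$ ($Z{\left(M \right)} = \left(5 - \left(5 + 3 M\right)\right) + M = - 3 M + M = - 2 M$)
$\left(33 + Z{\left(Q{\left(0 \right)} \right)}\right) \left(-38\right) = \left(33 - 4\right) \left(-38\right) = 29 \left(-38\right) = -1102$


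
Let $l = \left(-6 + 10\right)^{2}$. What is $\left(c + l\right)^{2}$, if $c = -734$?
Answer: $515524$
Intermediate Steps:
$l = 16$ ($l = 4^{2} = 16$)
$\left(c + l\right)^{2} = \left(-734 + 16\right)^{2} = \left(-718\right)^{2} = 515524$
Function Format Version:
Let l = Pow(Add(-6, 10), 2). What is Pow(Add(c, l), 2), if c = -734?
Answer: 515524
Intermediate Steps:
l = 16 (l = Pow(4, 2) = 16)
Pow(Add(c, l), 2) = Pow(Add(-734, 16), 2) = Pow(-718, 2) = 515524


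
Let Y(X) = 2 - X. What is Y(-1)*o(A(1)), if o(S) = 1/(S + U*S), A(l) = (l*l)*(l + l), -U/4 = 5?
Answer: -3/38 ≈ -0.078947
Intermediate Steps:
U = -20 (U = -4*5 = -20)
A(l) = 2*l**3 (A(l) = l**2*(2*l) = 2*l**3)
o(S) = -1/(19*S) (o(S) = 1/(S - 20*S) = 1/(-19*S) = -1/(19*S))
Y(-1)*o(A(1)) = (2 - 1*(-1))*(-1/(19*(2*1**3))) = (2 + 1)*(-1/(19*(2*1))) = 3*(-1/19/2) = 3*(-1/19*1/2) = 3*(-1/38) = -3/38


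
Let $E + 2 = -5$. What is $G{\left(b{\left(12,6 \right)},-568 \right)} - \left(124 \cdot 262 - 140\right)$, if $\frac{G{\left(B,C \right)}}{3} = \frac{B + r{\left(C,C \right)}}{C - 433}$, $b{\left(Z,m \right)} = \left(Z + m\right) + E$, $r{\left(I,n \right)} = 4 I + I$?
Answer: $- \frac{32371861}{1001} \approx -32340.0$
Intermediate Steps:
$E = -7$ ($E = -2 - 5 = -7$)
$r{\left(I,n \right)} = 5 I$
$b{\left(Z,m \right)} = -7 + Z + m$ ($b{\left(Z,m \right)} = \left(Z + m\right) - 7 = -7 + Z + m$)
$G{\left(B,C \right)} = \frac{3 \left(B + 5 C\right)}{-433 + C}$ ($G{\left(B,C \right)} = 3 \frac{B + 5 C}{C - 433} = 3 \frac{B + 5 C}{-433 + C} = \frac{3 \left(B + 5 C\right)}{-433 + C}$)
$G{\left(b{\left(12,6 \right)},-568 \right)} - \left(124 \cdot 262 - 140\right) = \frac{3 \left(\left(-7 + 12 + 6\right) + 5 \left(-568\right)\right)}{-433 - 568} - \left(124 \cdot 262 - 140\right) = \frac{3 \left(11 - 2840\right)}{-1001} - \left(32488 - 140\right) = 3 \left(- \frac{1}{1001}\right) \left(-2829\right) - 32348 = \frac{8487}{1001} - 32348 = - \frac{32371861}{1001}$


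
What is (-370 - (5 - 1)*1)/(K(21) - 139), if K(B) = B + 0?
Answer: 187/59 ≈ 3.1695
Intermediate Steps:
K(B) = B
(-370 - (5 - 1)*1)/(K(21) - 139) = (-370 - (5 - 1)*1)/(21 - 139) = (-370 - 1*4*1)/(-118) = (-370 - 4*1)*(-1/118) = (-370 - 4)*(-1/118) = -374*(-1/118) = 187/59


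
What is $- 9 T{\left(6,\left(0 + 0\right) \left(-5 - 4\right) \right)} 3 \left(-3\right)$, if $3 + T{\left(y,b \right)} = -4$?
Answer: $-567$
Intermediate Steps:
$T{\left(y,b \right)} = -7$ ($T{\left(y,b \right)} = -3 - 4 = -7$)
$- 9 T{\left(6,\left(0 + 0\right) \left(-5 - 4\right) \right)} 3 \left(-3\right) = \left(-9\right) \left(-7\right) 3 \left(-3\right) = 63 \left(-9\right) = -567$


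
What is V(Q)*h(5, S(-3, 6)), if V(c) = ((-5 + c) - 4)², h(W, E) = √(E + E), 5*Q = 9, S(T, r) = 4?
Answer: 2592*√2/25 ≈ 146.63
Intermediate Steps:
Q = 9/5 (Q = (⅕)*9 = 9/5 ≈ 1.8000)
h(W, E) = √2*√E (h(W, E) = √(2*E) = √2*√E)
V(c) = (-9 + c)²
V(Q)*h(5, S(-3, 6)) = (-9 + 9/5)²*(√2*√4) = (-36/5)²*(√2*2) = 1296*(2*√2)/25 = 2592*√2/25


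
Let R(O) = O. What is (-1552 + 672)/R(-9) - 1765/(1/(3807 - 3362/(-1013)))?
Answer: -61312873465/9117 ≈ -6.7251e+6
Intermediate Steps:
(-1552 + 672)/R(-9) - 1765/(1/(3807 - 3362/(-1013))) = (-1552 + 672)/(-9) - 1765/(1/(3807 - 3362/(-1013))) = -880*(-1/9) - 1765/(1/(3807 - 3362*(-1/1013))) = 880/9 - 1765/(1/(3807 + 3362/1013)) = 880/9 - 1765/(1/(3859853/1013)) = 880/9 - 1765/1013/3859853 = 880/9 - 1765*3859853/1013 = 880/9 - 6812640545/1013 = -61312873465/9117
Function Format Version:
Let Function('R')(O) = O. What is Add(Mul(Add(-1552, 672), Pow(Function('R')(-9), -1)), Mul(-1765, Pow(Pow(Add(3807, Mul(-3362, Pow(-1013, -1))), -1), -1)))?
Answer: Rational(-61312873465, 9117) ≈ -6.7251e+6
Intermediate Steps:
Add(Mul(Add(-1552, 672), Pow(Function('R')(-9), -1)), Mul(-1765, Pow(Pow(Add(3807, Mul(-3362, Pow(-1013, -1))), -1), -1))) = Add(Mul(Add(-1552, 672), Pow(-9, -1)), Mul(-1765, Pow(Pow(Add(3807, Mul(-3362, Pow(-1013, -1))), -1), -1))) = Add(Mul(-880, Rational(-1, 9)), Mul(-1765, Pow(Pow(Add(3807, Mul(-3362, Rational(-1, 1013))), -1), -1))) = Add(Rational(880, 9), Mul(-1765, Pow(Pow(Add(3807, Rational(3362, 1013)), -1), -1))) = Add(Rational(880, 9), Mul(-1765, Pow(Pow(Rational(3859853, 1013), -1), -1))) = Add(Rational(880, 9), Mul(-1765, Pow(Rational(1013, 3859853), -1))) = Add(Rational(880, 9), Mul(-1765, Rational(3859853, 1013))) = Add(Rational(880, 9), Rational(-6812640545, 1013)) = Rational(-61312873465, 9117)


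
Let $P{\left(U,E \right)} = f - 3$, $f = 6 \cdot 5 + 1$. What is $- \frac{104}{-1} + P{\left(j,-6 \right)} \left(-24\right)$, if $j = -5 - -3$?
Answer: $-568$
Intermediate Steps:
$j = -2$ ($j = -5 + 3 = -2$)
$f = 31$ ($f = 30 + 1 = 31$)
$P{\left(U,E \right)} = 28$ ($P{\left(U,E \right)} = 31 - 3 = 28$)
$- \frac{104}{-1} + P{\left(j,-6 \right)} \left(-24\right) = - \frac{104}{-1} + 28 \left(-24\right) = \left(-104\right) \left(-1\right) - 672 = 104 - 672 = -568$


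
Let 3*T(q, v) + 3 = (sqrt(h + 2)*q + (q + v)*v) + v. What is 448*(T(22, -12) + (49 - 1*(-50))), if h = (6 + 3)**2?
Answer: 24192 + 9856*sqrt(83)/3 ≈ 54123.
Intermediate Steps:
h = 81 (h = 9**2 = 81)
T(q, v) = -1 + v/3 + q*sqrt(83)/3 + v*(q + v)/3 (T(q, v) = -1 + ((sqrt(81 + 2)*q + (q + v)*v) + v)/3 = -1 + ((sqrt(83)*q + v*(q + v)) + v)/3 = -1 + ((q*sqrt(83) + v*(q + v)) + v)/3 = -1 + (v + q*sqrt(83) + v*(q + v))/3 = -1 + (v/3 + q*sqrt(83)/3 + v*(q + v)/3) = -1 + v/3 + q*sqrt(83)/3 + v*(q + v)/3)
448*(T(22, -12) + (49 - 1*(-50))) = 448*((-1 + (1/3)*(-12) + (1/3)*(-12)**2 + (1/3)*22*(-12) + (1/3)*22*sqrt(83)) + (49 - 1*(-50))) = 448*((-1 - 4 + (1/3)*144 - 88 + 22*sqrt(83)/3) + (49 + 50)) = 448*((-1 - 4 + 48 - 88 + 22*sqrt(83)/3) + 99) = 448*((-45 + 22*sqrt(83)/3) + 99) = 448*(54 + 22*sqrt(83)/3) = 24192 + 9856*sqrt(83)/3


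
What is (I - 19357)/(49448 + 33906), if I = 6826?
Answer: -12531/83354 ≈ -0.15033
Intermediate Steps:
(I - 19357)/(49448 + 33906) = (6826 - 19357)/(49448 + 33906) = -12531/83354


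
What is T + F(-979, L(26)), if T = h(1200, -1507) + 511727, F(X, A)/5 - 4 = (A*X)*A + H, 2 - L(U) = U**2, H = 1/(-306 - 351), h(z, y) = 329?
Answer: -1460621996213/657 ≈ -2.2232e+9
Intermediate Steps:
H = -1/657 (H = 1/(-657) = -1/657 ≈ -0.0015221)
L(U) = 2 - U**2
F(X, A) = 13135/657 + 5*X*A**2 (F(X, A) = 20 + 5*((A*X)*A - 1/657) = 20 + 5*(X*A**2 - 1/657) = 20 + 5*(-1/657 + X*A**2) = 20 + (-5/657 + 5*X*A**2) = 13135/657 + 5*X*A**2)
T = 512056 (T = 329 + 511727 = 512056)
T + F(-979, L(26)) = 512056 + (13135/657 + 5*(-979)*(2 - 1*26**2)**2) = 512056 + (13135/657 + 5*(-979)*(2 - 1*676)**2) = 512056 + (13135/657 + 5*(-979)*(2 - 676)**2) = 512056 + (13135/657 + 5*(-979)*(-674)**2) = 512056 + (13135/657 + 5*(-979)*454276) = 512056 + (13135/657 - 2223681020) = 512056 - 1460958417005/657 = -1460621996213/657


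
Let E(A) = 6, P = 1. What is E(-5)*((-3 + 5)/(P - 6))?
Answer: -12/5 ≈ -2.4000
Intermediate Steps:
E(-5)*((-3 + 5)/(P - 6)) = 6*((-3 + 5)/(1 - 6)) = 6*(2/(-5)) = 6*(2*(-1/5)) = 6*(-2/5) = -12/5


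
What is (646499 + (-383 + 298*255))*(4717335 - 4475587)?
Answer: 174567681288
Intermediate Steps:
(646499 + (-383 + 298*255))*(4717335 - 4475587) = (646499 + (-383 + 75990))*241748 = (646499 + 75607)*241748 = 722106*241748 = 174567681288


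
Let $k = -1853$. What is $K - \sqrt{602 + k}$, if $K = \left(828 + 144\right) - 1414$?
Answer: $-442 - 3 i \sqrt{139} \approx -442.0 - 35.37 i$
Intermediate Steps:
$K = -442$ ($K = 972 - 1414 = -442$)
$K - \sqrt{602 + k} = -442 - \sqrt{602 - 1853} = -442 - \sqrt{-1251} = -442 - 3 i \sqrt{139}$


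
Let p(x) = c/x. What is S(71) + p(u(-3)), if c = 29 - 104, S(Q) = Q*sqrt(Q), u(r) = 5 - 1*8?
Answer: 25 + 71*sqrt(71) ≈ 623.26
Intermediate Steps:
u(r) = -3 (u(r) = 5 - 8 = -3)
S(Q) = Q**(3/2)
c = -75
p(x) = -75/x
S(71) + p(u(-3)) = 71**(3/2) - 75/(-3) = 71*sqrt(71) - 75*(-1/3) = 71*sqrt(71) + 25 = 25 + 71*sqrt(71)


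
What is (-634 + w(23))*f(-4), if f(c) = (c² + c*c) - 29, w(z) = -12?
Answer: -1938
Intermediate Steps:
f(c) = -29 + 2*c² (f(c) = (c² + c²) - 29 = 2*c² - 29 = -29 + 2*c²)
(-634 + w(23))*f(-4) = (-634 - 12)*(-29 + 2*(-4)²) = -646*(-29 + 2*16) = -646*(-29 + 32) = -646*3 = -1938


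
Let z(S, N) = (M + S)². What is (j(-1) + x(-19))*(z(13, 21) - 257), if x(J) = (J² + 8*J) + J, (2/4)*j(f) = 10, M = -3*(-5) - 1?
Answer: 99120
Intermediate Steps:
M = 14 (M = 15 - 1 = 14)
j(f) = 20 (j(f) = 2*10 = 20)
z(S, N) = (14 + S)²
x(J) = J² + 9*J
(j(-1) + x(-19))*(z(13, 21) - 257) = (20 - 19*(9 - 19))*((14 + 13)² - 257) = (20 - 19*(-10))*(27² - 257) = (20 + 190)*(729 - 257) = 210*472 = 99120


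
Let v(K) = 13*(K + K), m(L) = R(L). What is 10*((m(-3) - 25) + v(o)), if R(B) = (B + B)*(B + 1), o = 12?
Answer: 2990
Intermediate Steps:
R(B) = 2*B*(1 + B) (R(B) = (2*B)*(1 + B) = 2*B*(1 + B))
m(L) = 2*L*(1 + L)
v(K) = 26*K (v(K) = 13*(2*K) = 26*K)
10*((m(-3) - 25) + v(o)) = 10*((2*(-3)*(1 - 3) - 25) + 26*12) = 10*((2*(-3)*(-2) - 25) + 312) = 10*((12 - 25) + 312) = 10*(-13 + 312) = 10*299 = 2990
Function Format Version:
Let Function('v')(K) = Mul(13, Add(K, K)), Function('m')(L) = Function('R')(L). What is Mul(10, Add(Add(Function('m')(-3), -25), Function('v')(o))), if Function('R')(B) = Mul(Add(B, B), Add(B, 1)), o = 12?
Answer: 2990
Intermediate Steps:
Function('R')(B) = Mul(2, B, Add(1, B)) (Function('R')(B) = Mul(Mul(2, B), Add(1, B)) = Mul(2, B, Add(1, B)))
Function('m')(L) = Mul(2, L, Add(1, L))
Function('v')(K) = Mul(26, K) (Function('v')(K) = Mul(13, Mul(2, K)) = Mul(26, K))
Mul(10, Add(Add(Function('m')(-3), -25), Function('v')(o))) = Mul(10, Add(Add(Mul(2, -3, Add(1, -3)), -25), Mul(26, 12))) = Mul(10, Add(Add(Mul(2, -3, -2), -25), 312)) = Mul(10, Add(Add(12, -25), 312)) = Mul(10, Add(-13, 312)) = Mul(10, 299) = 2990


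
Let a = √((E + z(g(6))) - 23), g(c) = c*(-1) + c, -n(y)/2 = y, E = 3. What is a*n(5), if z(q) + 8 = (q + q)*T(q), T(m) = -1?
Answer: -20*I*√7 ≈ -52.915*I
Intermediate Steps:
n(y) = -2*y
g(c) = 0 (g(c) = -c + c = 0)
z(q) = -8 - 2*q (z(q) = -8 + (q + q)*(-1) = -8 + (2*q)*(-1) = -8 - 2*q)
a = 2*I*√7 (a = √((3 + (-8 - 2*0)) - 23) = √((3 + (-8 + 0)) - 23) = √((3 - 8) - 23) = √(-5 - 23) = √(-28) = 2*I*√7 ≈ 5.2915*I)
a*n(5) = (2*I*√7)*(-2*5) = (2*I*√7)*(-10) = -20*I*√7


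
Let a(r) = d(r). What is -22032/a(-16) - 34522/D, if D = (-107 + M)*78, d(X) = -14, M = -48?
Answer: 66712547/42315 ≈ 1576.6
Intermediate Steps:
a(r) = -14
D = -12090 (D = (-107 - 48)*78 = -155*78 = -12090)
-22032/a(-16) - 34522/D = -22032/(-14) - 34522/(-12090) = -22032*(-1/14) - 34522*(-1/12090) = 11016/7 + 17261/6045 = 66712547/42315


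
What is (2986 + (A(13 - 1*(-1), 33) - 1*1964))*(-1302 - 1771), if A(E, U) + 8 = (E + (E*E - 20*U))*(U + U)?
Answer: 88152078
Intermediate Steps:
A(E, U) = -8 + 2*U*(E + E² - 20*U) (A(E, U) = -8 + (E + (E*E - 20*U))*(U + U) = -8 + (E + (E² - 20*U))*(2*U) = -8 + (E + E² - 20*U)*(2*U) = -8 + 2*U*(E + E² - 20*U))
(2986 + (A(13 - 1*(-1), 33) - 1*1964))*(-1302 - 1771) = (2986 + ((-8 - 40*33² + 2*(13 - 1*(-1))*33 + 2*33*(13 - 1*(-1))²) - 1*1964))*(-1302 - 1771) = (2986 + ((-8 - 40*1089 + 2*(13 + 1)*33 + 2*33*(13 + 1)²) - 1964))*(-3073) = (2986 + ((-8 - 43560 + 2*14*33 + 2*33*14²) - 1964))*(-3073) = (2986 + ((-8 - 43560 + 924 + 2*33*196) - 1964))*(-3073) = (2986 + ((-8 - 43560 + 924 + 12936) - 1964))*(-3073) = (2986 + (-29708 - 1964))*(-3073) = (2986 - 31672)*(-3073) = -28686*(-3073) = 88152078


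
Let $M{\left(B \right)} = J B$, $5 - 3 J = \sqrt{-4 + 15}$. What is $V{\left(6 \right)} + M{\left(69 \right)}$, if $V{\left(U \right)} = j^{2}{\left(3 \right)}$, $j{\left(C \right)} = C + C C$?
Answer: $259 - 23 \sqrt{11} \approx 182.72$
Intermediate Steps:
$j{\left(C \right)} = C + C^{2}$
$J = \frac{5}{3} - \frac{\sqrt{11}}{3}$ ($J = \frac{5}{3} - \frac{\sqrt{-4 + 15}}{3} = \frac{5}{3} - \frac{\sqrt{11}}{3} \approx 0.56112$)
$M{\left(B \right)} = B \left(\frac{5}{3} - \frac{\sqrt{11}}{3}\right)$ ($M{\left(B \right)} = \left(\frac{5}{3} - \frac{\sqrt{11}}{3}\right) B = B \left(\frac{5}{3} - \frac{\sqrt{11}}{3}\right)$)
$V{\left(U \right)} = 144$ ($V{\left(U \right)} = \left(3 \left(1 + 3\right)\right)^{2} = \left(3 \cdot 4\right)^{2} = 12^{2} = 144$)
$V{\left(6 \right)} + M{\left(69 \right)} = 144 + \frac{1}{3} \cdot 69 \left(5 - \sqrt{11}\right) = 144 + \left(115 - 23 \sqrt{11}\right) = 259 - 23 \sqrt{11}$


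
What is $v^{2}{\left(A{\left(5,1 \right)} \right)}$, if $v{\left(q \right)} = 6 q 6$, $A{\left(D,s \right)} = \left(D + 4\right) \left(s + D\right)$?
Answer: $3779136$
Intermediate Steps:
$A{\left(D,s \right)} = \left(4 + D\right) \left(D + s\right)$
$v{\left(q \right)} = 36 q$
$v^{2}{\left(A{\left(5,1 \right)} \right)} = \left(36 \left(5^{2} + 4 \cdot 5 + 4 \cdot 1 + 5 \cdot 1\right)\right)^{2} = \left(36 \left(25 + 20 + 4 + 5\right)\right)^{2} = \left(36 \cdot 54\right)^{2} = 1944^{2} = 3779136$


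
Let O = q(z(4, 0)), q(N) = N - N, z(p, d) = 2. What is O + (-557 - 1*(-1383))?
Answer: 826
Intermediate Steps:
q(N) = 0
O = 0
O + (-557 - 1*(-1383)) = 0 + (-557 - 1*(-1383)) = 0 + (-557 + 1383) = 0 + 826 = 826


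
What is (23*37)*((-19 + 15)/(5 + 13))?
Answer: -1702/9 ≈ -189.11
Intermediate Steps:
(23*37)*((-19 + 15)/(5 + 13)) = 851*(-4/18) = 851*(-4*1/18) = 851*(-2/9) = -1702/9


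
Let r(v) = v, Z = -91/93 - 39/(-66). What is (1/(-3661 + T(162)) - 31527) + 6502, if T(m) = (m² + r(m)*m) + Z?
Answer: -2499978704179/99899249 ≈ -25025.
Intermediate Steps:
Z = -793/2046 (Z = -91*1/93 - 39*(-1/66) = -91/93 + 13/22 = -793/2046 ≈ -0.38759)
T(m) = -793/2046 + 2*m² (T(m) = (m² + m*m) - 793/2046 = (m² + m²) - 793/2046 = 2*m² - 793/2046 = -793/2046 + 2*m²)
(1/(-3661 + T(162)) - 31527) + 6502 = (1/(-3661 + (-793/2046 + 2*162²)) - 31527) + 6502 = (1/(-3661 + (-793/2046 + 2*26244)) - 31527) + 6502 = (1/(-3661 + (-793/2046 + 52488)) - 31527) + 6502 = (1/(-3661 + 107389655/2046) - 31527) + 6502 = (1/(99899249/2046) - 31527) + 6502 = (2046/99899249 - 31527) + 6502 = -3149523621177/99899249 + 6502 = -2499978704179/99899249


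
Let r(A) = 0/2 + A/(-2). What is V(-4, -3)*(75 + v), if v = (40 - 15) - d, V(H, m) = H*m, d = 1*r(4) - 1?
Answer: 1236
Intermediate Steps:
r(A) = -A/2 (r(A) = 0*(½) + A*(-½) = 0 - A/2 = -A/2)
d = -3 (d = 1*(-½*4) - 1 = 1*(-2) - 1 = -2 - 1 = -3)
v = 28 (v = (40 - 15) - 1*(-3) = 25 + 3 = 28)
V(-4, -3)*(75 + v) = (-4*(-3))*(75 + 28) = 12*103 = 1236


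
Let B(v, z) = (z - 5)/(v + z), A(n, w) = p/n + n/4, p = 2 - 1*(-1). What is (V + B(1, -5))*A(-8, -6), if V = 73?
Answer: -2869/16 ≈ -179.31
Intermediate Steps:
p = 3 (p = 2 + 1 = 3)
A(n, w) = 3/n + n/4
B(v, z) = (-5 + z)/(v + z)
(V + B(1, -5))*A(-8, -6) = (73 + (-5 - 5)/(1 - 5))*(3/(-8) + (1/4)*(-8)) = (73 - 10/(-4))*(3*(-1/8) - 2) = (73 - 1/4*(-10))*(-3/8 - 2) = (73 + 5/2)*(-19/8) = (151/2)*(-19/8) = -2869/16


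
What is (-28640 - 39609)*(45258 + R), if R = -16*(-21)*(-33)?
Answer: -2332068330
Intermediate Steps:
R = -11088 (R = 336*(-33) = -11088)
(-28640 - 39609)*(45258 + R) = (-28640 - 39609)*(45258 - 11088) = -68249*34170 = -2332068330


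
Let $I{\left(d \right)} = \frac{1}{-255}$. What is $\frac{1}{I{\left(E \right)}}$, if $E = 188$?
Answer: $-255$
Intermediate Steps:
$I{\left(d \right)} = - \frac{1}{255}$
$\frac{1}{I{\left(E \right)}} = \frac{1}{- \frac{1}{255}} = -255$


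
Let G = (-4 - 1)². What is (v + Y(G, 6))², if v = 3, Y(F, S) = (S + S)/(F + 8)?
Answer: 1369/121 ≈ 11.314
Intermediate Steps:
G = 25 (G = (-5)² = 25)
Y(F, S) = 2*S/(8 + F) (Y(F, S) = (2*S)/(8 + F) = 2*S/(8 + F))
(v + Y(G, 6))² = (3 + 2*6/(8 + 25))² = (3 + 2*6/33)² = (3 + 2*6*(1/33))² = (3 + 4/11)² = (37/11)² = 1369/121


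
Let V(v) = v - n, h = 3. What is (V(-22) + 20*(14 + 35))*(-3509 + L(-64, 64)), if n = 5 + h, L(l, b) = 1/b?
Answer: -106673125/32 ≈ -3.3335e+6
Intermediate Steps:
n = 8 (n = 5 + 3 = 8)
V(v) = -8 + v (V(v) = v - 1*8 = v - 8 = -8 + v)
(V(-22) + 20*(14 + 35))*(-3509 + L(-64, 64)) = ((-8 - 22) + 20*(14 + 35))*(-3509 + 1/64) = (-30 + 20*49)*(-3509 + 1/64) = (-30 + 980)*(-224575/64) = 950*(-224575/64) = -106673125/32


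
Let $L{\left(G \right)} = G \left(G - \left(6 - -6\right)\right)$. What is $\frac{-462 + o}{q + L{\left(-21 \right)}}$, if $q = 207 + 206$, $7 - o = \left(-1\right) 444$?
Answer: $- \frac{11}{1106} \approx -0.0099458$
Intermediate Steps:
$L{\left(G \right)} = G \left(-12 + G\right)$ ($L{\left(G \right)} = G \left(G - \left(6 + 6\right)\right) = G \left(G - 12\right) = G \left(-12 + G\right)$)
$o = 451$ ($o = 7 - \left(-1\right) 444 = 7 - -444 = 7 + 444 = 451$)
$q = 413$
$\frac{-462 + o}{q + L{\left(-21 \right)}} = \frac{-462 + 451}{413 - 21 \left(-12 - 21\right)} = - \frac{11}{413 - -693} = - \frac{11}{413 + 693} = - \frac{11}{1106}$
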